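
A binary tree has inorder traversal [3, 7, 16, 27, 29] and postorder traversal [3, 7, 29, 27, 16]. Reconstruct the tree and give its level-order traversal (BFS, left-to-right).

Inorder:   [3, 7, 16, 27, 29]
Postorder: [3, 7, 29, 27, 16]
Algorithm: postorder visits root last, so walk postorder right-to-left;
each value is the root of the current inorder slice — split it at that
value, recurse on the right subtree first, then the left.
Recursive splits:
  root=16; inorder splits into left=[3, 7], right=[27, 29]
  root=27; inorder splits into left=[], right=[29]
  root=29; inorder splits into left=[], right=[]
  root=7; inorder splits into left=[3], right=[]
  root=3; inorder splits into left=[], right=[]
Reconstructed level-order: [16, 7, 27, 3, 29]


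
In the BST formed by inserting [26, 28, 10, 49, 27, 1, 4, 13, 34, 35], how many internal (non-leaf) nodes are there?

Tree built from: [26, 28, 10, 49, 27, 1, 4, 13, 34, 35]
Tree (level-order array): [26, 10, 28, 1, 13, 27, 49, None, 4, None, None, None, None, 34, None, None, None, None, 35]
Rule: An internal node has at least one child.
Per-node child counts:
  node 26: 2 child(ren)
  node 10: 2 child(ren)
  node 1: 1 child(ren)
  node 4: 0 child(ren)
  node 13: 0 child(ren)
  node 28: 2 child(ren)
  node 27: 0 child(ren)
  node 49: 1 child(ren)
  node 34: 1 child(ren)
  node 35: 0 child(ren)
Matching nodes: [26, 10, 1, 28, 49, 34]
Count of internal (non-leaf) nodes: 6


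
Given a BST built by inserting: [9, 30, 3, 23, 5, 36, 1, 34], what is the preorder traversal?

Tree insertion order: [9, 30, 3, 23, 5, 36, 1, 34]
Tree (level-order array): [9, 3, 30, 1, 5, 23, 36, None, None, None, None, None, None, 34]
Preorder traversal: [9, 3, 1, 5, 30, 23, 36, 34]


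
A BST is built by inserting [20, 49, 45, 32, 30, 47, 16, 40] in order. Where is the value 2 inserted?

Starting tree (level order): [20, 16, 49, None, None, 45, None, 32, 47, 30, 40]
Insertion path: 20 -> 16
Result: insert 2 as left child of 16
Final tree (level order): [20, 16, 49, 2, None, 45, None, None, None, 32, 47, 30, 40]


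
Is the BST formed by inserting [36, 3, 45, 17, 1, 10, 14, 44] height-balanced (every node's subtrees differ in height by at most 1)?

Tree (level-order array): [36, 3, 45, 1, 17, 44, None, None, None, 10, None, None, None, None, 14]
Definition: a tree is height-balanced if, at every node, |h(left) - h(right)| <= 1 (empty subtree has height -1).
Bottom-up per-node check:
  node 1: h_left=-1, h_right=-1, diff=0 [OK], height=0
  node 14: h_left=-1, h_right=-1, diff=0 [OK], height=0
  node 10: h_left=-1, h_right=0, diff=1 [OK], height=1
  node 17: h_left=1, h_right=-1, diff=2 [FAIL (|1--1|=2 > 1)], height=2
  node 3: h_left=0, h_right=2, diff=2 [FAIL (|0-2|=2 > 1)], height=3
  node 44: h_left=-1, h_right=-1, diff=0 [OK], height=0
  node 45: h_left=0, h_right=-1, diff=1 [OK], height=1
  node 36: h_left=3, h_right=1, diff=2 [FAIL (|3-1|=2 > 1)], height=4
Node 17 violates the condition: |1 - -1| = 2 > 1.
Result: Not balanced


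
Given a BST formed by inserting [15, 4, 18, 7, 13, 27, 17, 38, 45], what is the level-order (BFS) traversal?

Tree insertion order: [15, 4, 18, 7, 13, 27, 17, 38, 45]
Tree (level-order array): [15, 4, 18, None, 7, 17, 27, None, 13, None, None, None, 38, None, None, None, 45]
BFS from the root, enqueuing left then right child of each popped node:
  queue [15] -> pop 15, enqueue [4, 18], visited so far: [15]
  queue [4, 18] -> pop 4, enqueue [7], visited so far: [15, 4]
  queue [18, 7] -> pop 18, enqueue [17, 27], visited so far: [15, 4, 18]
  queue [7, 17, 27] -> pop 7, enqueue [13], visited so far: [15, 4, 18, 7]
  queue [17, 27, 13] -> pop 17, enqueue [none], visited so far: [15, 4, 18, 7, 17]
  queue [27, 13] -> pop 27, enqueue [38], visited so far: [15, 4, 18, 7, 17, 27]
  queue [13, 38] -> pop 13, enqueue [none], visited so far: [15, 4, 18, 7, 17, 27, 13]
  queue [38] -> pop 38, enqueue [45], visited so far: [15, 4, 18, 7, 17, 27, 13, 38]
  queue [45] -> pop 45, enqueue [none], visited so far: [15, 4, 18, 7, 17, 27, 13, 38, 45]
Result: [15, 4, 18, 7, 17, 27, 13, 38, 45]


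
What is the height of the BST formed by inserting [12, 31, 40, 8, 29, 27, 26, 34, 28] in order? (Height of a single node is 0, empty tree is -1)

Insertion order: [12, 31, 40, 8, 29, 27, 26, 34, 28]
Tree (level-order array): [12, 8, 31, None, None, 29, 40, 27, None, 34, None, 26, 28]
Compute height bottom-up (empty subtree = -1):
  height(8) = 1 + max(-1, -1) = 0
  height(26) = 1 + max(-1, -1) = 0
  height(28) = 1 + max(-1, -1) = 0
  height(27) = 1 + max(0, 0) = 1
  height(29) = 1 + max(1, -1) = 2
  height(34) = 1 + max(-1, -1) = 0
  height(40) = 1 + max(0, -1) = 1
  height(31) = 1 + max(2, 1) = 3
  height(12) = 1 + max(0, 3) = 4
Height = 4


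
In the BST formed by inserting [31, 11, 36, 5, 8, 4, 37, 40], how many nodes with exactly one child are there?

Tree built from: [31, 11, 36, 5, 8, 4, 37, 40]
Tree (level-order array): [31, 11, 36, 5, None, None, 37, 4, 8, None, 40]
Rule: These are nodes with exactly 1 non-null child.
Per-node child counts:
  node 31: 2 child(ren)
  node 11: 1 child(ren)
  node 5: 2 child(ren)
  node 4: 0 child(ren)
  node 8: 0 child(ren)
  node 36: 1 child(ren)
  node 37: 1 child(ren)
  node 40: 0 child(ren)
Matching nodes: [11, 36, 37]
Count of nodes with exactly one child: 3


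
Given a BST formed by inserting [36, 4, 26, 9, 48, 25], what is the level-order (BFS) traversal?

Tree insertion order: [36, 4, 26, 9, 48, 25]
Tree (level-order array): [36, 4, 48, None, 26, None, None, 9, None, None, 25]
BFS from the root, enqueuing left then right child of each popped node:
  queue [36] -> pop 36, enqueue [4, 48], visited so far: [36]
  queue [4, 48] -> pop 4, enqueue [26], visited so far: [36, 4]
  queue [48, 26] -> pop 48, enqueue [none], visited so far: [36, 4, 48]
  queue [26] -> pop 26, enqueue [9], visited so far: [36, 4, 48, 26]
  queue [9] -> pop 9, enqueue [25], visited so far: [36, 4, 48, 26, 9]
  queue [25] -> pop 25, enqueue [none], visited so far: [36, 4, 48, 26, 9, 25]
Result: [36, 4, 48, 26, 9, 25]


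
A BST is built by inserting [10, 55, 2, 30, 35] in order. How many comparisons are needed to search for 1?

Search path for 1: 10 -> 2
Found: False
Comparisons: 2


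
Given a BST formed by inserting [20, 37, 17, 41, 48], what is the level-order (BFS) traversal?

Tree insertion order: [20, 37, 17, 41, 48]
Tree (level-order array): [20, 17, 37, None, None, None, 41, None, 48]
BFS from the root, enqueuing left then right child of each popped node:
  queue [20] -> pop 20, enqueue [17, 37], visited so far: [20]
  queue [17, 37] -> pop 17, enqueue [none], visited so far: [20, 17]
  queue [37] -> pop 37, enqueue [41], visited so far: [20, 17, 37]
  queue [41] -> pop 41, enqueue [48], visited so far: [20, 17, 37, 41]
  queue [48] -> pop 48, enqueue [none], visited so far: [20, 17, 37, 41, 48]
Result: [20, 17, 37, 41, 48]


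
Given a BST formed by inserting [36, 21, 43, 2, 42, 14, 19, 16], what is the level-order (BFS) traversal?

Tree insertion order: [36, 21, 43, 2, 42, 14, 19, 16]
Tree (level-order array): [36, 21, 43, 2, None, 42, None, None, 14, None, None, None, 19, 16]
BFS from the root, enqueuing left then right child of each popped node:
  queue [36] -> pop 36, enqueue [21, 43], visited so far: [36]
  queue [21, 43] -> pop 21, enqueue [2], visited so far: [36, 21]
  queue [43, 2] -> pop 43, enqueue [42], visited so far: [36, 21, 43]
  queue [2, 42] -> pop 2, enqueue [14], visited so far: [36, 21, 43, 2]
  queue [42, 14] -> pop 42, enqueue [none], visited so far: [36, 21, 43, 2, 42]
  queue [14] -> pop 14, enqueue [19], visited so far: [36, 21, 43, 2, 42, 14]
  queue [19] -> pop 19, enqueue [16], visited so far: [36, 21, 43, 2, 42, 14, 19]
  queue [16] -> pop 16, enqueue [none], visited so far: [36, 21, 43, 2, 42, 14, 19, 16]
Result: [36, 21, 43, 2, 42, 14, 19, 16]


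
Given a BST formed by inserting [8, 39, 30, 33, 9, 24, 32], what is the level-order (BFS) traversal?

Tree insertion order: [8, 39, 30, 33, 9, 24, 32]
Tree (level-order array): [8, None, 39, 30, None, 9, 33, None, 24, 32]
BFS from the root, enqueuing left then right child of each popped node:
  queue [8] -> pop 8, enqueue [39], visited so far: [8]
  queue [39] -> pop 39, enqueue [30], visited so far: [8, 39]
  queue [30] -> pop 30, enqueue [9, 33], visited so far: [8, 39, 30]
  queue [9, 33] -> pop 9, enqueue [24], visited so far: [8, 39, 30, 9]
  queue [33, 24] -> pop 33, enqueue [32], visited so far: [8, 39, 30, 9, 33]
  queue [24, 32] -> pop 24, enqueue [none], visited so far: [8, 39, 30, 9, 33, 24]
  queue [32] -> pop 32, enqueue [none], visited so far: [8, 39, 30, 9, 33, 24, 32]
Result: [8, 39, 30, 9, 33, 24, 32]


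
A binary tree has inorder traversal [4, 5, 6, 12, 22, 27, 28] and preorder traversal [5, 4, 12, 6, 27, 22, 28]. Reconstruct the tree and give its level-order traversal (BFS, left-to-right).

Inorder:  [4, 5, 6, 12, 22, 27, 28]
Preorder: [5, 4, 12, 6, 27, 22, 28]
Algorithm: preorder visits root first, so consume preorder in order;
for each root, split the current inorder slice at that value into
left-subtree inorder and right-subtree inorder, then recurse.
Recursive splits:
  root=5; inorder splits into left=[4], right=[6, 12, 22, 27, 28]
  root=4; inorder splits into left=[], right=[]
  root=12; inorder splits into left=[6], right=[22, 27, 28]
  root=6; inorder splits into left=[], right=[]
  root=27; inorder splits into left=[22], right=[28]
  root=22; inorder splits into left=[], right=[]
  root=28; inorder splits into left=[], right=[]
Reconstructed level-order: [5, 4, 12, 6, 27, 22, 28]


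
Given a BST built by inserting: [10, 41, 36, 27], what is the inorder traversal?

Tree insertion order: [10, 41, 36, 27]
Tree (level-order array): [10, None, 41, 36, None, 27]
Inorder traversal: [10, 27, 36, 41]


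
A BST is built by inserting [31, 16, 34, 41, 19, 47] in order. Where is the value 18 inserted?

Starting tree (level order): [31, 16, 34, None, 19, None, 41, None, None, None, 47]
Insertion path: 31 -> 16 -> 19
Result: insert 18 as left child of 19
Final tree (level order): [31, 16, 34, None, 19, None, 41, 18, None, None, 47]


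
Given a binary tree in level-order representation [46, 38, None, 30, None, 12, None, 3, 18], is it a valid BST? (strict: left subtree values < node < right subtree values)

Level-order array: [46, 38, None, 30, None, 12, None, 3, 18]
Validate using subtree bounds (lo, hi): at each node, require lo < value < hi,
then recurse left with hi=value and right with lo=value.
Preorder trace (stopping at first violation):
  at node 46 with bounds (-inf, +inf): OK
  at node 38 with bounds (-inf, 46): OK
  at node 30 with bounds (-inf, 38): OK
  at node 12 with bounds (-inf, 30): OK
  at node 3 with bounds (-inf, 12): OK
  at node 18 with bounds (12, 30): OK
No violation found at any node.
Result: Valid BST


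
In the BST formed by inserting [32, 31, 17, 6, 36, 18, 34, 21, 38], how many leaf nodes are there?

Tree built from: [32, 31, 17, 6, 36, 18, 34, 21, 38]
Tree (level-order array): [32, 31, 36, 17, None, 34, 38, 6, 18, None, None, None, None, None, None, None, 21]
Rule: A leaf has 0 children.
Per-node child counts:
  node 32: 2 child(ren)
  node 31: 1 child(ren)
  node 17: 2 child(ren)
  node 6: 0 child(ren)
  node 18: 1 child(ren)
  node 21: 0 child(ren)
  node 36: 2 child(ren)
  node 34: 0 child(ren)
  node 38: 0 child(ren)
Matching nodes: [6, 21, 34, 38]
Count of leaf nodes: 4


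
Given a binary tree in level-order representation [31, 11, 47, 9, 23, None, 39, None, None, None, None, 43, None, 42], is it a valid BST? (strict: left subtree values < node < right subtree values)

Level-order array: [31, 11, 47, 9, 23, None, 39, None, None, None, None, 43, None, 42]
Validate using subtree bounds (lo, hi): at each node, require lo < value < hi,
then recurse left with hi=value and right with lo=value.
Preorder trace (stopping at first violation):
  at node 31 with bounds (-inf, +inf): OK
  at node 11 with bounds (-inf, 31): OK
  at node 9 with bounds (-inf, 11): OK
  at node 23 with bounds (11, 31): OK
  at node 47 with bounds (31, +inf): OK
  at node 39 with bounds (47, +inf): VIOLATION
Node 39 violates its bound: not (47 < 39 < +inf).
Result: Not a valid BST


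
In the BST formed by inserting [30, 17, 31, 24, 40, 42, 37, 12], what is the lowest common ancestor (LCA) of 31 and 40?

Tree insertion order: [30, 17, 31, 24, 40, 42, 37, 12]
Tree (level-order array): [30, 17, 31, 12, 24, None, 40, None, None, None, None, 37, 42]
In a BST, the LCA of p=31, q=40 is the first node v on the
root-to-leaf path with p <= v <= q (go left if both < v, right if both > v).
Walk from root:
  at 30: both 31 and 40 > 30, go right
  at 31: 31 <= 31 <= 40, this is the LCA
LCA = 31


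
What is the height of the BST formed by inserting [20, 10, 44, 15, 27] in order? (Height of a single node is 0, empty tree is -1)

Insertion order: [20, 10, 44, 15, 27]
Tree (level-order array): [20, 10, 44, None, 15, 27]
Compute height bottom-up (empty subtree = -1):
  height(15) = 1 + max(-1, -1) = 0
  height(10) = 1 + max(-1, 0) = 1
  height(27) = 1 + max(-1, -1) = 0
  height(44) = 1 + max(0, -1) = 1
  height(20) = 1 + max(1, 1) = 2
Height = 2


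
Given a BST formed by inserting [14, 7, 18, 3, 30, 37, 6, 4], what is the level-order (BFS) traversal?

Tree insertion order: [14, 7, 18, 3, 30, 37, 6, 4]
Tree (level-order array): [14, 7, 18, 3, None, None, 30, None, 6, None, 37, 4]
BFS from the root, enqueuing left then right child of each popped node:
  queue [14] -> pop 14, enqueue [7, 18], visited so far: [14]
  queue [7, 18] -> pop 7, enqueue [3], visited so far: [14, 7]
  queue [18, 3] -> pop 18, enqueue [30], visited so far: [14, 7, 18]
  queue [3, 30] -> pop 3, enqueue [6], visited so far: [14, 7, 18, 3]
  queue [30, 6] -> pop 30, enqueue [37], visited so far: [14, 7, 18, 3, 30]
  queue [6, 37] -> pop 6, enqueue [4], visited so far: [14, 7, 18, 3, 30, 6]
  queue [37, 4] -> pop 37, enqueue [none], visited so far: [14, 7, 18, 3, 30, 6, 37]
  queue [4] -> pop 4, enqueue [none], visited so far: [14, 7, 18, 3, 30, 6, 37, 4]
Result: [14, 7, 18, 3, 30, 6, 37, 4]


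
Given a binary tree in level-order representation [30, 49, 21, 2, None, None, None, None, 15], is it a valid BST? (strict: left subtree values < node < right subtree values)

Level-order array: [30, 49, 21, 2, None, None, None, None, 15]
Validate using subtree bounds (lo, hi): at each node, require lo < value < hi,
then recurse left with hi=value and right with lo=value.
Preorder trace (stopping at first violation):
  at node 30 with bounds (-inf, +inf): OK
  at node 49 with bounds (-inf, 30): VIOLATION
Node 49 violates its bound: not (-inf < 49 < 30).
Result: Not a valid BST


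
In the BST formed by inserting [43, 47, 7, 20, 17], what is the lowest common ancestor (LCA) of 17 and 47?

Tree insertion order: [43, 47, 7, 20, 17]
Tree (level-order array): [43, 7, 47, None, 20, None, None, 17]
In a BST, the LCA of p=17, q=47 is the first node v on the
root-to-leaf path with p <= v <= q (go left if both < v, right if both > v).
Walk from root:
  at 43: 17 <= 43 <= 47, this is the LCA
LCA = 43


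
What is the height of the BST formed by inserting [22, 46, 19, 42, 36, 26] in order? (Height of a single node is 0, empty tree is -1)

Insertion order: [22, 46, 19, 42, 36, 26]
Tree (level-order array): [22, 19, 46, None, None, 42, None, 36, None, 26]
Compute height bottom-up (empty subtree = -1):
  height(19) = 1 + max(-1, -1) = 0
  height(26) = 1 + max(-1, -1) = 0
  height(36) = 1 + max(0, -1) = 1
  height(42) = 1 + max(1, -1) = 2
  height(46) = 1 + max(2, -1) = 3
  height(22) = 1 + max(0, 3) = 4
Height = 4


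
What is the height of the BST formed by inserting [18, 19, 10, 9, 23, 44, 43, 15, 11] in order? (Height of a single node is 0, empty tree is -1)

Insertion order: [18, 19, 10, 9, 23, 44, 43, 15, 11]
Tree (level-order array): [18, 10, 19, 9, 15, None, 23, None, None, 11, None, None, 44, None, None, 43]
Compute height bottom-up (empty subtree = -1):
  height(9) = 1 + max(-1, -1) = 0
  height(11) = 1 + max(-1, -1) = 0
  height(15) = 1 + max(0, -1) = 1
  height(10) = 1 + max(0, 1) = 2
  height(43) = 1 + max(-1, -1) = 0
  height(44) = 1 + max(0, -1) = 1
  height(23) = 1 + max(-1, 1) = 2
  height(19) = 1 + max(-1, 2) = 3
  height(18) = 1 + max(2, 3) = 4
Height = 4


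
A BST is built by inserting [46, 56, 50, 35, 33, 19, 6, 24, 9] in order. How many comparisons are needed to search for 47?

Search path for 47: 46 -> 56 -> 50
Found: False
Comparisons: 3


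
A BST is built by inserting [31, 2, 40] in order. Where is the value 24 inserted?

Starting tree (level order): [31, 2, 40]
Insertion path: 31 -> 2
Result: insert 24 as right child of 2
Final tree (level order): [31, 2, 40, None, 24]


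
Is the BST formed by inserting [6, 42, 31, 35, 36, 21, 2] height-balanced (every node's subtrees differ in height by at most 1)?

Tree (level-order array): [6, 2, 42, None, None, 31, None, 21, 35, None, None, None, 36]
Definition: a tree is height-balanced if, at every node, |h(left) - h(right)| <= 1 (empty subtree has height -1).
Bottom-up per-node check:
  node 2: h_left=-1, h_right=-1, diff=0 [OK], height=0
  node 21: h_left=-1, h_right=-1, diff=0 [OK], height=0
  node 36: h_left=-1, h_right=-1, diff=0 [OK], height=0
  node 35: h_left=-1, h_right=0, diff=1 [OK], height=1
  node 31: h_left=0, h_right=1, diff=1 [OK], height=2
  node 42: h_left=2, h_right=-1, diff=3 [FAIL (|2--1|=3 > 1)], height=3
  node 6: h_left=0, h_right=3, diff=3 [FAIL (|0-3|=3 > 1)], height=4
Node 42 violates the condition: |2 - -1| = 3 > 1.
Result: Not balanced


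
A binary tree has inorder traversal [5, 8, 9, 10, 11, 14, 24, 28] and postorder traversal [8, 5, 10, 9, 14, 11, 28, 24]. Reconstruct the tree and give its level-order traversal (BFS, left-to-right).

Inorder:   [5, 8, 9, 10, 11, 14, 24, 28]
Postorder: [8, 5, 10, 9, 14, 11, 28, 24]
Algorithm: postorder visits root last, so walk postorder right-to-left;
each value is the root of the current inorder slice — split it at that
value, recurse on the right subtree first, then the left.
Recursive splits:
  root=24; inorder splits into left=[5, 8, 9, 10, 11, 14], right=[28]
  root=28; inorder splits into left=[], right=[]
  root=11; inorder splits into left=[5, 8, 9, 10], right=[14]
  root=14; inorder splits into left=[], right=[]
  root=9; inorder splits into left=[5, 8], right=[10]
  root=10; inorder splits into left=[], right=[]
  root=5; inorder splits into left=[], right=[8]
  root=8; inorder splits into left=[], right=[]
Reconstructed level-order: [24, 11, 28, 9, 14, 5, 10, 8]


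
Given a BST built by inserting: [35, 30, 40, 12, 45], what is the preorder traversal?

Tree insertion order: [35, 30, 40, 12, 45]
Tree (level-order array): [35, 30, 40, 12, None, None, 45]
Preorder traversal: [35, 30, 12, 40, 45]


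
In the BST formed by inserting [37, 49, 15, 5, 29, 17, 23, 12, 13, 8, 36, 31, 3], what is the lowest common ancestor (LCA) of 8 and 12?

Tree insertion order: [37, 49, 15, 5, 29, 17, 23, 12, 13, 8, 36, 31, 3]
Tree (level-order array): [37, 15, 49, 5, 29, None, None, 3, 12, 17, 36, None, None, 8, 13, None, 23, 31]
In a BST, the LCA of p=8, q=12 is the first node v on the
root-to-leaf path with p <= v <= q (go left if both < v, right if both > v).
Walk from root:
  at 37: both 8 and 12 < 37, go left
  at 15: both 8 and 12 < 15, go left
  at 5: both 8 and 12 > 5, go right
  at 12: 8 <= 12 <= 12, this is the LCA
LCA = 12


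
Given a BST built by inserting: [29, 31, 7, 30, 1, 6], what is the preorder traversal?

Tree insertion order: [29, 31, 7, 30, 1, 6]
Tree (level-order array): [29, 7, 31, 1, None, 30, None, None, 6]
Preorder traversal: [29, 7, 1, 6, 31, 30]


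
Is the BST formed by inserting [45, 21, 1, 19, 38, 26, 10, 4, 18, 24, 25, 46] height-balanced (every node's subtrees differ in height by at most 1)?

Tree (level-order array): [45, 21, 46, 1, 38, None, None, None, 19, 26, None, 10, None, 24, None, 4, 18, None, 25]
Definition: a tree is height-balanced if, at every node, |h(left) - h(right)| <= 1 (empty subtree has height -1).
Bottom-up per-node check:
  node 4: h_left=-1, h_right=-1, diff=0 [OK], height=0
  node 18: h_left=-1, h_right=-1, diff=0 [OK], height=0
  node 10: h_left=0, h_right=0, diff=0 [OK], height=1
  node 19: h_left=1, h_right=-1, diff=2 [FAIL (|1--1|=2 > 1)], height=2
  node 1: h_left=-1, h_right=2, diff=3 [FAIL (|-1-2|=3 > 1)], height=3
  node 25: h_left=-1, h_right=-1, diff=0 [OK], height=0
  node 24: h_left=-1, h_right=0, diff=1 [OK], height=1
  node 26: h_left=1, h_right=-1, diff=2 [FAIL (|1--1|=2 > 1)], height=2
  node 38: h_left=2, h_right=-1, diff=3 [FAIL (|2--1|=3 > 1)], height=3
  node 21: h_left=3, h_right=3, diff=0 [OK], height=4
  node 46: h_left=-1, h_right=-1, diff=0 [OK], height=0
  node 45: h_left=4, h_right=0, diff=4 [FAIL (|4-0|=4 > 1)], height=5
Node 19 violates the condition: |1 - -1| = 2 > 1.
Result: Not balanced


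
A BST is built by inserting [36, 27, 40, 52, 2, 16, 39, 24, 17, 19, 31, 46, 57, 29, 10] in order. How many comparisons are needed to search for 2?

Search path for 2: 36 -> 27 -> 2
Found: True
Comparisons: 3


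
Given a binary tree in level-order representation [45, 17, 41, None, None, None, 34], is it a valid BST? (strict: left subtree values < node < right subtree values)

Level-order array: [45, 17, 41, None, None, None, 34]
Validate using subtree bounds (lo, hi): at each node, require lo < value < hi,
then recurse left with hi=value and right with lo=value.
Preorder trace (stopping at first violation):
  at node 45 with bounds (-inf, +inf): OK
  at node 17 with bounds (-inf, 45): OK
  at node 41 with bounds (45, +inf): VIOLATION
Node 41 violates its bound: not (45 < 41 < +inf).
Result: Not a valid BST


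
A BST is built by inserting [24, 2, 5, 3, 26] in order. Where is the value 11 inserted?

Starting tree (level order): [24, 2, 26, None, 5, None, None, 3]
Insertion path: 24 -> 2 -> 5
Result: insert 11 as right child of 5
Final tree (level order): [24, 2, 26, None, 5, None, None, 3, 11]


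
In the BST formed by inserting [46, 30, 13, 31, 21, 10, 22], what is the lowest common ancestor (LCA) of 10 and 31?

Tree insertion order: [46, 30, 13, 31, 21, 10, 22]
Tree (level-order array): [46, 30, None, 13, 31, 10, 21, None, None, None, None, None, 22]
In a BST, the LCA of p=10, q=31 is the first node v on the
root-to-leaf path with p <= v <= q (go left if both < v, right if both > v).
Walk from root:
  at 46: both 10 and 31 < 46, go left
  at 30: 10 <= 30 <= 31, this is the LCA
LCA = 30


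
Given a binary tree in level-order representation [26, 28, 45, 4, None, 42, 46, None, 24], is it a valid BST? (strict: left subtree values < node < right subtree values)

Level-order array: [26, 28, 45, 4, None, 42, 46, None, 24]
Validate using subtree bounds (lo, hi): at each node, require lo < value < hi,
then recurse left with hi=value and right with lo=value.
Preorder trace (stopping at first violation):
  at node 26 with bounds (-inf, +inf): OK
  at node 28 with bounds (-inf, 26): VIOLATION
Node 28 violates its bound: not (-inf < 28 < 26).
Result: Not a valid BST


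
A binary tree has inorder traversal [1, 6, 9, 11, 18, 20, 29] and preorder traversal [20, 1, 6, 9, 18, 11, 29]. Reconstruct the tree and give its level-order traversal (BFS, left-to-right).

Inorder:  [1, 6, 9, 11, 18, 20, 29]
Preorder: [20, 1, 6, 9, 18, 11, 29]
Algorithm: preorder visits root first, so consume preorder in order;
for each root, split the current inorder slice at that value into
left-subtree inorder and right-subtree inorder, then recurse.
Recursive splits:
  root=20; inorder splits into left=[1, 6, 9, 11, 18], right=[29]
  root=1; inorder splits into left=[], right=[6, 9, 11, 18]
  root=6; inorder splits into left=[], right=[9, 11, 18]
  root=9; inorder splits into left=[], right=[11, 18]
  root=18; inorder splits into left=[11], right=[]
  root=11; inorder splits into left=[], right=[]
  root=29; inorder splits into left=[], right=[]
Reconstructed level-order: [20, 1, 29, 6, 9, 18, 11]


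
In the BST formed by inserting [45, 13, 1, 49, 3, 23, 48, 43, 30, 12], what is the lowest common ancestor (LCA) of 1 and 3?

Tree insertion order: [45, 13, 1, 49, 3, 23, 48, 43, 30, 12]
Tree (level-order array): [45, 13, 49, 1, 23, 48, None, None, 3, None, 43, None, None, None, 12, 30]
In a BST, the LCA of p=1, q=3 is the first node v on the
root-to-leaf path with p <= v <= q (go left if both < v, right if both > v).
Walk from root:
  at 45: both 1 and 3 < 45, go left
  at 13: both 1 and 3 < 13, go left
  at 1: 1 <= 1 <= 3, this is the LCA
LCA = 1


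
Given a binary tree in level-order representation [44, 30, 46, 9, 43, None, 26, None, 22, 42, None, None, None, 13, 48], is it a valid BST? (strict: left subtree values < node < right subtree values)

Level-order array: [44, 30, 46, 9, 43, None, 26, None, 22, 42, None, None, None, 13, 48]
Validate using subtree bounds (lo, hi): at each node, require lo < value < hi,
then recurse left with hi=value and right with lo=value.
Preorder trace (stopping at first violation):
  at node 44 with bounds (-inf, +inf): OK
  at node 30 with bounds (-inf, 44): OK
  at node 9 with bounds (-inf, 30): OK
  at node 22 with bounds (9, 30): OK
  at node 13 with bounds (9, 22): OK
  at node 48 with bounds (22, 30): VIOLATION
Node 48 violates its bound: not (22 < 48 < 30).
Result: Not a valid BST


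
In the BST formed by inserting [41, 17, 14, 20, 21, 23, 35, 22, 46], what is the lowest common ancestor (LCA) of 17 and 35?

Tree insertion order: [41, 17, 14, 20, 21, 23, 35, 22, 46]
Tree (level-order array): [41, 17, 46, 14, 20, None, None, None, None, None, 21, None, 23, 22, 35]
In a BST, the LCA of p=17, q=35 is the first node v on the
root-to-leaf path with p <= v <= q (go left if both < v, right if both > v).
Walk from root:
  at 41: both 17 and 35 < 41, go left
  at 17: 17 <= 17 <= 35, this is the LCA
LCA = 17


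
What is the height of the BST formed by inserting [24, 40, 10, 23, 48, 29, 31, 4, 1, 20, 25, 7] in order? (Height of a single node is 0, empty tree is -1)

Insertion order: [24, 40, 10, 23, 48, 29, 31, 4, 1, 20, 25, 7]
Tree (level-order array): [24, 10, 40, 4, 23, 29, 48, 1, 7, 20, None, 25, 31]
Compute height bottom-up (empty subtree = -1):
  height(1) = 1 + max(-1, -1) = 0
  height(7) = 1 + max(-1, -1) = 0
  height(4) = 1 + max(0, 0) = 1
  height(20) = 1 + max(-1, -1) = 0
  height(23) = 1 + max(0, -1) = 1
  height(10) = 1 + max(1, 1) = 2
  height(25) = 1 + max(-1, -1) = 0
  height(31) = 1 + max(-1, -1) = 0
  height(29) = 1 + max(0, 0) = 1
  height(48) = 1 + max(-1, -1) = 0
  height(40) = 1 + max(1, 0) = 2
  height(24) = 1 + max(2, 2) = 3
Height = 3


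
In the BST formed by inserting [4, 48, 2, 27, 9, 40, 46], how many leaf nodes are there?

Tree built from: [4, 48, 2, 27, 9, 40, 46]
Tree (level-order array): [4, 2, 48, None, None, 27, None, 9, 40, None, None, None, 46]
Rule: A leaf has 0 children.
Per-node child counts:
  node 4: 2 child(ren)
  node 2: 0 child(ren)
  node 48: 1 child(ren)
  node 27: 2 child(ren)
  node 9: 0 child(ren)
  node 40: 1 child(ren)
  node 46: 0 child(ren)
Matching nodes: [2, 9, 46]
Count of leaf nodes: 3


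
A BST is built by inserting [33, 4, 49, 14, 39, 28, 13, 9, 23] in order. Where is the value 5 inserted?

Starting tree (level order): [33, 4, 49, None, 14, 39, None, 13, 28, None, None, 9, None, 23]
Insertion path: 33 -> 4 -> 14 -> 13 -> 9
Result: insert 5 as left child of 9
Final tree (level order): [33, 4, 49, None, 14, 39, None, 13, 28, None, None, 9, None, 23, None, 5]


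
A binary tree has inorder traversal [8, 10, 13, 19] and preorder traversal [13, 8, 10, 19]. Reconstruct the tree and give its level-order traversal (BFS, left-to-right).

Inorder:  [8, 10, 13, 19]
Preorder: [13, 8, 10, 19]
Algorithm: preorder visits root first, so consume preorder in order;
for each root, split the current inorder slice at that value into
left-subtree inorder and right-subtree inorder, then recurse.
Recursive splits:
  root=13; inorder splits into left=[8, 10], right=[19]
  root=8; inorder splits into left=[], right=[10]
  root=10; inorder splits into left=[], right=[]
  root=19; inorder splits into left=[], right=[]
Reconstructed level-order: [13, 8, 19, 10]


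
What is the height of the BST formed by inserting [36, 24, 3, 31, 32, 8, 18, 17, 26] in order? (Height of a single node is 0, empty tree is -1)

Insertion order: [36, 24, 3, 31, 32, 8, 18, 17, 26]
Tree (level-order array): [36, 24, None, 3, 31, None, 8, 26, 32, None, 18, None, None, None, None, 17]
Compute height bottom-up (empty subtree = -1):
  height(17) = 1 + max(-1, -1) = 0
  height(18) = 1 + max(0, -1) = 1
  height(8) = 1 + max(-1, 1) = 2
  height(3) = 1 + max(-1, 2) = 3
  height(26) = 1 + max(-1, -1) = 0
  height(32) = 1 + max(-1, -1) = 0
  height(31) = 1 + max(0, 0) = 1
  height(24) = 1 + max(3, 1) = 4
  height(36) = 1 + max(4, -1) = 5
Height = 5


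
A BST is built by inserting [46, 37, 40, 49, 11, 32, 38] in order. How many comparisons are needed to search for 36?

Search path for 36: 46 -> 37 -> 11 -> 32
Found: False
Comparisons: 4


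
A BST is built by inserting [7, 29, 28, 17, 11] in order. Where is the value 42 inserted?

Starting tree (level order): [7, None, 29, 28, None, 17, None, 11]
Insertion path: 7 -> 29
Result: insert 42 as right child of 29
Final tree (level order): [7, None, 29, 28, 42, 17, None, None, None, 11]


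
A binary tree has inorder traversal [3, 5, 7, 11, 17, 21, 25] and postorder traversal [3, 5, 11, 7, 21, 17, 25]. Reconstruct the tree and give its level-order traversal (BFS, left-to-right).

Inorder:   [3, 5, 7, 11, 17, 21, 25]
Postorder: [3, 5, 11, 7, 21, 17, 25]
Algorithm: postorder visits root last, so walk postorder right-to-left;
each value is the root of the current inorder slice — split it at that
value, recurse on the right subtree first, then the left.
Recursive splits:
  root=25; inorder splits into left=[3, 5, 7, 11, 17, 21], right=[]
  root=17; inorder splits into left=[3, 5, 7, 11], right=[21]
  root=21; inorder splits into left=[], right=[]
  root=7; inorder splits into left=[3, 5], right=[11]
  root=11; inorder splits into left=[], right=[]
  root=5; inorder splits into left=[3], right=[]
  root=3; inorder splits into left=[], right=[]
Reconstructed level-order: [25, 17, 7, 21, 5, 11, 3]


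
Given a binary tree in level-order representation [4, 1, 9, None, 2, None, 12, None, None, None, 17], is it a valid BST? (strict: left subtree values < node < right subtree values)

Level-order array: [4, 1, 9, None, 2, None, 12, None, None, None, 17]
Validate using subtree bounds (lo, hi): at each node, require lo < value < hi,
then recurse left with hi=value and right with lo=value.
Preorder trace (stopping at first violation):
  at node 4 with bounds (-inf, +inf): OK
  at node 1 with bounds (-inf, 4): OK
  at node 2 with bounds (1, 4): OK
  at node 9 with bounds (4, +inf): OK
  at node 12 with bounds (9, +inf): OK
  at node 17 with bounds (12, +inf): OK
No violation found at any node.
Result: Valid BST


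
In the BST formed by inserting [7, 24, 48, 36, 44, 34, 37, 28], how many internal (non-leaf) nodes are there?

Tree built from: [7, 24, 48, 36, 44, 34, 37, 28]
Tree (level-order array): [7, None, 24, None, 48, 36, None, 34, 44, 28, None, 37]
Rule: An internal node has at least one child.
Per-node child counts:
  node 7: 1 child(ren)
  node 24: 1 child(ren)
  node 48: 1 child(ren)
  node 36: 2 child(ren)
  node 34: 1 child(ren)
  node 28: 0 child(ren)
  node 44: 1 child(ren)
  node 37: 0 child(ren)
Matching nodes: [7, 24, 48, 36, 34, 44]
Count of internal (non-leaf) nodes: 6


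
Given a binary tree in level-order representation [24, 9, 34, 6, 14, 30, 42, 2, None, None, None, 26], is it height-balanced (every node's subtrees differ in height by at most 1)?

Tree (level-order array): [24, 9, 34, 6, 14, 30, 42, 2, None, None, None, 26]
Definition: a tree is height-balanced if, at every node, |h(left) - h(right)| <= 1 (empty subtree has height -1).
Bottom-up per-node check:
  node 2: h_left=-1, h_right=-1, diff=0 [OK], height=0
  node 6: h_left=0, h_right=-1, diff=1 [OK], height=1
  node 14: h_left=-1, h_right=-1, diff=0 [OK], height=0
  node 9: h_left=1, h_right=0, diff=1 [OK], height=2
  node 26: h_left=-1, h_right=-1, diff=0 [OK], height=0
  node 30: h_left=0, h_right=-1, diff=1 [OK], height=1
  node 42: h_left=-1, h_right=-1, diff=0 [OK], height=0
  node 34: h_left=1, h_right=0, diff=1 [OK], height=2
  node 24: h_left=2, h_right=2, diff=0 [OK], height=3
All nodes satisfy the balance condition.
Result: Balanced


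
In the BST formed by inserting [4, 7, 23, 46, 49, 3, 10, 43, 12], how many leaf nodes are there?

Tree built from: [4, 7, 23, 46, 49, 3, 10, 43, 12]
Tree (level-order array): [4, 3, 7, None, None, None, 23, 10, 46, None, 12, 43, 49]
Rule: A leaf has 0 children.
Per-node child counts:
  node 4: 2 child(ren)
  node 3: 0 child(ren)
  node 7: 1 child(ren)
  node 23: 2 child(ren)
  node 10: 1 child(ren)
  node 12: 0 child(ren)
  node 46: 2 child(ren)
  node 43: 0 child(ren)
  node 49: 0 child(ren)
Matching nodes: [3, 12, 43, 49]
Count of leaf nodes: 4


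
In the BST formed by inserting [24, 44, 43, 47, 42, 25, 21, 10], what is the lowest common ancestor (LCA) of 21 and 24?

Tree insertion order: [24, 44, 43, 47, 42, 25, 21, 10]
Tree (level-order array): [24, 21, 44, 10, None, 43, 47, None, None, 42, None, None, None, 25]
In a BST, the LCA of p=21, q=24 is the first node v on the
root-to-leaf path with p <= v <= q (go left if both < v, right if both > v).
Walk from root:
  at 24: 21 <= 24 <= 24, this is the LCA
LCA = 24


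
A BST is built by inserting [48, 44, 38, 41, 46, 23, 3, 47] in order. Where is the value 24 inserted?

Starting tree (level order): [48, 44, None, 38, 46, 23, 41, None, 47, 3]
Insertion path: 48 -> 44 -> 38 -> 23
Result: insert 24 as right child of 23
Final tree (level order): [48, 44, None, 38, 46, 23, 41, None, 47, 3, 24]


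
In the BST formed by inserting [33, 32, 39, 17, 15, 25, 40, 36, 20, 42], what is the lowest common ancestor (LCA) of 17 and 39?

Tree insertion order: [33, 32, 39, 17, 15, 25, 40, 36, 20, 42]
Tree (level-order array): [33, 32, 39, 17, None, 36, 40, 15, 25, None, None, None, 42, None, None, 20]
In a BST, the LCA of p=17, q=39 is the first node v on the
root-to-leaf path with p <= v <= q (go left if both < v, right if both > v).
Walk from root:
  at 33: 17 <= 33 <= 39, this is the LCA
LCA = 33


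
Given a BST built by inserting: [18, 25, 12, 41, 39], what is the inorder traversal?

Tree insertion order: [18, 25, 12, 41, 39]
Tree (level-order array): [18, 12, 25, None, None, None, 41, 39]
Inorder traversal: [12, 18, 25, 39, 41]


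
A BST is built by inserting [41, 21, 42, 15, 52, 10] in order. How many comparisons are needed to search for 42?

Search path for 42: 41 -> 42
Found: True
Comparisons: 2


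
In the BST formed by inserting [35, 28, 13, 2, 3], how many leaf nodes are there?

Tree built from: [35, 28, 13, 2, 3]
Tree (level-order array): [35, 28, None, 13, None, 2, None, None, 3]
Rule: A leaf has 0 children.
Per-node child counts:
  node 35: 1 child(ren)
  node 28: 1 child(ren)
  node 13: 1 child(ren)
  node 2: 1 child(ren)
  node 3: 0 child(ren)
Matching nodes: [3]
Count of leaf nodes: 1


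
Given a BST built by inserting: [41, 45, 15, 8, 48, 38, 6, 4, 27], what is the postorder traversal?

Tree insertion order: [41, 45, 15, 8, 48, 38, 6, 4, 27]
Tree (level-order array): [41, 15, 45, 8, 38, None, 48, 6, None, 27, None, None, None, 4]
Postorder traversal: [4, 6, 8, 27, 38, 15, 48, 45, 41]


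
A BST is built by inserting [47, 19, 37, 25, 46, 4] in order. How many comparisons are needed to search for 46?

Search path for 46: 47 -> 19 -> 37 -> 46
Found: True
Comparisons: 4


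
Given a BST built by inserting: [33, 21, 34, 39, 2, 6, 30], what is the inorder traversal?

Tree insertion order: [33, 21, 34, 39, 2, 6, 30]
Tree (level-order array): [33, 21, 34, 2, 30, None, 39, None, 6]
Inorder traversal: [2, 6, 21, 30, 33, 34, 39]


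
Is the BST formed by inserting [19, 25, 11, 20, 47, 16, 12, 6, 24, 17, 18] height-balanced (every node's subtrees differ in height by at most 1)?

Tree (level-order array): [19, 11, 25, 6, 16, 20, 47, None, None, 12, 17, None, 24, None, None, None, None, None, 18]
Definition: a tree is height-balanced if, at every node, |h(left) - h(right)| <= 1 (empty subtree has height -1).
Bottom-up per-node check:
  node 6: h_left=-1, h_right=-1, diff=0 [OK], height=0
  node 12: h_left=-1, h_right=-1, diff=0 [OK], height=0
  node 18: h_left=-1, h_right=-1, diff=0 [OK], height=0
  node 17: h_left=-1, h_right=0, diff=1 [OK], height=1
  node 16: h_left=0, h_right=1, diff=1 [OK], height=2
  node 11: h_left=0, h_right=2, diff=2 [FAIL (|0-2|=2 > 1)], height=3
  node 24: h_left=-1, h_right=-1, diff=0 [OK], height=0
  node 20: h_left=-1, h_right=0, diff=1 [OK], height=1
  node 47: h_left=-1, h_right=-1, diff=0 [OK], height=0
  node 25: h_left=1, h_right=0, diff=1 [OK], height=2
  node 19: h_left=3, h_right=2, diff=1 [OK], height=4
Node 11 violates the condition: |0 - 2| = 2 > 1.
Result: Not balanced


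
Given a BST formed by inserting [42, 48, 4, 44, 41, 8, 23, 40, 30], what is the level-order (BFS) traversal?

Tree insertion order: [42, 48, 4, 44, 41, 8, 23, 40, 30]
Tree (level-order array): [42, 4, 48, None, 41, 44, None, 8, None, None, None, None, 23, None, 40, 30]
BFS from the root, enqueuing left then right child of each popped node:
  queue [42] -> pop 42, enqueue [4, 48], visited so far: [42]
  queue [4, 48] -> pop 4, enqueue [41], visited so far: [42, 4]
  queue [48, 41] -> pop 48, enqueue [44], visited so far: [42, 4, 48]
  queue [41, 44] -> pop 41, enqueue [8], visited so far: [42, 4, 48, 41]
  queue [44, 8] -> pop 44, enqueue [none], visited so far: [42, 4, 48, 41, 44]
  queue [8] -> pop 8, enqueue [23], visited so far: [42, 4, 48, 41, 44, 8]
  queue [23] -> pop 23, enqueue [40], visited so far: [42, 4, 48, 41, 44, 8, 23]
  queue [40] -> pop 40, enqueue [30], visited so far: [42, 4, 48, 41, 44, 8, 23, 40]
  queue [30] -> pop 30, enqueue [none], visited so far: [42, 4, 48, 41, 44, 8, 23, 40, 30]
Result: [42, 4, 48, 41, 44, 8, 23, 40, 30]


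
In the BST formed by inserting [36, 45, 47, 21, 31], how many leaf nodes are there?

Tree built from: [36, 45, 47, 21, 31]
Tree (level-order array): [36, 21, 45, None, 31, None, 47]
Rule: A leaf has 0 children.
Per-node child counts:
  node 36: 2 child(ren)
  node 21: 1 child(ren)
  node 31: 0 child(ren)
  node 45: 1 child(ren)
  node 47: 0 child(ren)
Matching nodes: [31, 47]
Count of leaf nodes: 2


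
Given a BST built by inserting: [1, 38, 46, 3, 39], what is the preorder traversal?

Tree insertion order: [1, 38, 46, 3, 39]
Tree (level-order array): [1, None, 38, 3, 46, None, None, 39]
Preorder traversal: [1, 38, 3, 46, 39]


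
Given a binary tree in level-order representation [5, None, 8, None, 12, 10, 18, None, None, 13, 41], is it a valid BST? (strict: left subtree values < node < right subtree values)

Level-order array: [5, None, 8, None, 12, 10, 18, None, None, 13, 41]
Validate using subtree bounds (lo, hi): at each node, require lo < value < hi,
then recurse left with hi=value and right with lo=value.
Preorder trace (stopping at first violation):
  at node 5 with bounds (-inf, +inf): OK
  at node 8 with bounds (5, +inf): OK
  at node 12 with bounds (8, +inf): OK
  at node 10 with bounds (8, 12): OK
  at node 18 with bounds (12, +inf): OK
  at node 13 with bounds (12, 18): OK
  at node 41 with bounds (18, +inf): OK
No violation found at any node.
Result: Valid BST


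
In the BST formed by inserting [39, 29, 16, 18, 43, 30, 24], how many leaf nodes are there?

Tree built from: [39, 29, 16, 18, 43, 30, 24]
Tree (level-order array): [39, 29, 43, 16, 30, None, None, None, 18, None, None, None, 24]
Rule: A leaf has 0 children.
Per-node child counts:
  node 39: 2 child(ren)
  node 29: 2 child(ren)
  node 16: 1 child(ren)
  node 18: 1 child(ren)
  node 24: 0 child(ren)
  node 30: 0 child(ren)
  node 43: 0 child(ren)
Matching nodes: [24, 30, 43]
Count of leaf nodes: 3
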